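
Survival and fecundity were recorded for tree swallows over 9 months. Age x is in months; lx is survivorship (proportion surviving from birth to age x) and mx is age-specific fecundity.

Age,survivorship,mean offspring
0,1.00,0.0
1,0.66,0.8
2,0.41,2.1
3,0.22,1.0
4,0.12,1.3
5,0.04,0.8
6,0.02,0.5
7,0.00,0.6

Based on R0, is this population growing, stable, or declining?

R0 = Σ lx·mx = 0 + 0.528 + 0.861 + 0.22 + 0.156 + 0.032 + 0.01 + 0 = 1.807
R0 > 1, so the population is growing.

growing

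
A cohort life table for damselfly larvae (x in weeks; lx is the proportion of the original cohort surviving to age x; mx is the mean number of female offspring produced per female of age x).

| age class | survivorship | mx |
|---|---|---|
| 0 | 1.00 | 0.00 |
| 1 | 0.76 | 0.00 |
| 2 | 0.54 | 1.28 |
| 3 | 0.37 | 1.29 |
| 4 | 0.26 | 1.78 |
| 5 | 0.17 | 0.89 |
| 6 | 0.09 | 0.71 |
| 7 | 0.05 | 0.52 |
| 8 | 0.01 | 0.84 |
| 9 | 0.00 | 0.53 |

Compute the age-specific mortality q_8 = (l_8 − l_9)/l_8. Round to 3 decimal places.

1.000

q_8 = (l_8 − l_9) / l_8 = (0.01 − 0) / 0.01
     = 0.01 / 0.01 = 1 → 1.000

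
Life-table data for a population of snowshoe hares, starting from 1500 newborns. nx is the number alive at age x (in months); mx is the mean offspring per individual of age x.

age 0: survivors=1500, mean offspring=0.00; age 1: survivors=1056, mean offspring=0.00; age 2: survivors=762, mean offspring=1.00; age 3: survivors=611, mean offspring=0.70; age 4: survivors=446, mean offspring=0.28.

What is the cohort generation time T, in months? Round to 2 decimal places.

lx = nx/n0 = nx/1500: 1, 0.704, 0.508, 0.40733…, 0.29733…
lx·mx: 0, 0, 0.508, 0.285133…, 0.083253… → R0 = 0.876387…
x·lx·mx: 0, 0, 1.016, 0.8554…, 0.333013… → Σ = 2.204413…
T = 2.204413… / 0.876387… = 2.515343… → 2.52

2.52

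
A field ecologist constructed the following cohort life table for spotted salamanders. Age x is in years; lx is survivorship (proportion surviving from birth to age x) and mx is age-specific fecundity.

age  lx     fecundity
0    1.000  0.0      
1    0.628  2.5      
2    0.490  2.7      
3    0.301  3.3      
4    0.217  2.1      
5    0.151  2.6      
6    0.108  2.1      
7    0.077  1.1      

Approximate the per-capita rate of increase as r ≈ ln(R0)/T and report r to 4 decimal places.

0.6314

R0 = Σ lx·mx = 0 + 1.57 + 1.323 + 0.9933 + 0.4557 + 0.3926 + 0.2268 + 0.0847 = 5.0461
Σ x·lx·mx = 12.9354; T = 12.9354/5.0461 = 2.56345…
r ≈ ln(R0)/T = ln(5.0461)/2.56345… = 0.631422… → 0.6314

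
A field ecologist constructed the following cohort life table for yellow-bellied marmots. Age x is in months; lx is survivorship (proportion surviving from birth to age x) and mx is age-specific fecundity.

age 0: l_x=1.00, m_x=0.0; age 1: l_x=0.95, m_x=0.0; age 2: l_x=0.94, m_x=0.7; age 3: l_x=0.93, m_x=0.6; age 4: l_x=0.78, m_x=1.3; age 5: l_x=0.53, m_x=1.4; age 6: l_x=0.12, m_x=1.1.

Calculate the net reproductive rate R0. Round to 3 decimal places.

lx·mx by age: 0, 0, 0.658, 0.558, 1.014, 0.742, 0.132
R0 = Σ lx·mx = 3.104 → 3.104

3.104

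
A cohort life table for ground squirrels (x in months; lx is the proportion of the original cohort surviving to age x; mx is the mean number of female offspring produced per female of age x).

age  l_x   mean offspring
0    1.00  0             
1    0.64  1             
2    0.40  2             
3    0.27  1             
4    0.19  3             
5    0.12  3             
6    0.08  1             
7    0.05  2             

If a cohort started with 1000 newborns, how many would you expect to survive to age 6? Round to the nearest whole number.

80

Expected survivors = N0 · l_6 = 1000 × 0.08 = 80 → 80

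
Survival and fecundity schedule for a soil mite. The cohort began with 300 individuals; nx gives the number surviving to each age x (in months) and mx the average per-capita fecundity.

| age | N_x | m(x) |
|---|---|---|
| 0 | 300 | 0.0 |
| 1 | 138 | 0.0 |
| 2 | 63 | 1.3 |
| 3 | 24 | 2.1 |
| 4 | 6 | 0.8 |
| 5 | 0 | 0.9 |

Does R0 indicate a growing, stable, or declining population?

declining

lx = nx/n0 = nx/300: 1, 0.46, 0.21, 0.08, 0.02, 0
R0 = Σ lx·mx = 0 + 0 + 0.273 + 0.168 + 0.016 + 0 = 0.457
R0 < 1, so the population is declining.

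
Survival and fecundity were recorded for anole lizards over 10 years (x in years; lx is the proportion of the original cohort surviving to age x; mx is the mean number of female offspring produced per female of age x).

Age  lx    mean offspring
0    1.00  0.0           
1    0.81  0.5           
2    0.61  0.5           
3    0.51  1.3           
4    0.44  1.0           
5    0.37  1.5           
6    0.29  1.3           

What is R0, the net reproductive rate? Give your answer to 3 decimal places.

lx·mx by age: 0, 0.405, 0.305, 0.663, 0.44, 0.555, 0.377
R0 = Σ lx·mx = 2.745 → 2.745

2.745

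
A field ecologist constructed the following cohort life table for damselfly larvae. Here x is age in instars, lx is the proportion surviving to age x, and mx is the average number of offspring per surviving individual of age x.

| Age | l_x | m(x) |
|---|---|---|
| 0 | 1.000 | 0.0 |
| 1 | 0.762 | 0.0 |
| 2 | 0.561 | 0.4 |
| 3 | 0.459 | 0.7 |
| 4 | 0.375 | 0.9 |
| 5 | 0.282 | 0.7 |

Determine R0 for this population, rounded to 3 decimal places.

1.081

lx·mx by age: 0, 0, 0.2244, 0.3213, 0.3375, 0.1974
R0 = Σ lx·mx = 1.0806 → 1.081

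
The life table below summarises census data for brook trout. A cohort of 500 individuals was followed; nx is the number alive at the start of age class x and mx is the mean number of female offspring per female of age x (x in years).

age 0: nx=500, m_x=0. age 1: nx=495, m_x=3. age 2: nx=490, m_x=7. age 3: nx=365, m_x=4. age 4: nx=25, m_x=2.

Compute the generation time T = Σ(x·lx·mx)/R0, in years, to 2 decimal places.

2.01

lx = nx/n0 = nx/500: 1, 0.99, 0.98, 0.73, 0.05
lx·mx: 0, 2.97, 6.86, 2.92, 0.1 → R0 = 12.85
x·lx·mx: 0, 2.97, 13.72, 8.76, 0.4 → Σ = 25.85
T = 25.85 / 12.85 = 2.011673… → 2.01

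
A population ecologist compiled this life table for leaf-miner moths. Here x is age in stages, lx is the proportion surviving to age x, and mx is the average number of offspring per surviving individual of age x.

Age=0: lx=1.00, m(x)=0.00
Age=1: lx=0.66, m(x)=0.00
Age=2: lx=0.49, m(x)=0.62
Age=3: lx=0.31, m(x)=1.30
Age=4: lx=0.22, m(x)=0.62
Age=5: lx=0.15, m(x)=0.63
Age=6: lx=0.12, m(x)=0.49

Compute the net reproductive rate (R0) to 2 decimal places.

1.00

lx·mx by age: 0, 0, 0.3038, 0.403, 0.1364, 0.0945, 0.0588
R0 = Σ lx·mx = 0.9965 → 1.00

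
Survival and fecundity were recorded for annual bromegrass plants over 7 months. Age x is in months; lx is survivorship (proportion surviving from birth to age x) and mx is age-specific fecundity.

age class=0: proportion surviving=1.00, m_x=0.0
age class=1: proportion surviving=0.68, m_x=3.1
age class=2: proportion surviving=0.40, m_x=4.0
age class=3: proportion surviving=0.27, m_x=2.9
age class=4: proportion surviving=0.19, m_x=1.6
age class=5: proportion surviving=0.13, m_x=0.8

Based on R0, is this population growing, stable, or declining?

R0 = Σ lx·mx = 0 + 2.108 + 1.6 + 0.783 + 0.304 + 0.104 = 4.899
R0 > 1, so the population is growing.

growing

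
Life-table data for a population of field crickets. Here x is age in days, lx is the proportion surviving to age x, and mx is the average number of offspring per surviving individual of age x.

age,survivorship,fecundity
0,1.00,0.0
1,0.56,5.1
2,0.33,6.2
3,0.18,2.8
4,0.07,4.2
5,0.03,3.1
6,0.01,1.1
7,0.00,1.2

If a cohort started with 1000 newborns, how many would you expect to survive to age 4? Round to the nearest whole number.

Expected survivors = N0 · l_4 = 1000 × 0.07 = 70 → 70

70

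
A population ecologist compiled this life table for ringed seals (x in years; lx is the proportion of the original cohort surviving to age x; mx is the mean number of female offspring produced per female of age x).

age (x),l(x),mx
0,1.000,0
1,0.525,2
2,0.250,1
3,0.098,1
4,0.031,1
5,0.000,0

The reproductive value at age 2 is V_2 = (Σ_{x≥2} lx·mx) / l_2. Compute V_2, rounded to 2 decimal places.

1.52

lx·mx for x ≥ 2: 0.25, 0.098, 0.031, 0 → sum = 0.379
V_2 = 0.379 / l_2 = 0.379 / 0.25 = 1.516 → 1.52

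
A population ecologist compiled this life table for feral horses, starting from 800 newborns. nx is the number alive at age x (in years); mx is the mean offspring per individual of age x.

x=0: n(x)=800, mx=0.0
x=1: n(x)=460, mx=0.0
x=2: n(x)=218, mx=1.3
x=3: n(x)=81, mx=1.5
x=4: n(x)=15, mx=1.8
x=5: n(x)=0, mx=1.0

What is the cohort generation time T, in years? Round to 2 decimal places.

lx = nx/n0 = nx/800: 1, 0.575, 0.2725, 0.10125, 0.01875, 0
lx·mx: 0, 0, 0.35425, 0.151875, 0.03375, 0 → R0 = 0.539875
x·lx·mx: 0, 0, 0.7085, 0.455625, 0.135, 0 → Σ = 1.299125
T = 1.299125 / 0.539875 = 2.406344… → 2.41

2.41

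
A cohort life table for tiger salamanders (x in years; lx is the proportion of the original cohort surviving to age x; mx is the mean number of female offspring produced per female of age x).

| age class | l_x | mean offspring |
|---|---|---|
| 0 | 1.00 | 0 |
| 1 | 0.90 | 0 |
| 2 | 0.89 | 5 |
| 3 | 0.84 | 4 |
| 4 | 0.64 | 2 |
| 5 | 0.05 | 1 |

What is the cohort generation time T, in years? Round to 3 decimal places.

2.664

lx·mx: 0, 0, 4.45, 3.36, 1.28, 0.05 → R0 = 9.14
x·lx·mx: 0, 0, 8.9, 10.08, 5.12, 0.25 → Σ = 24.35
T = 24.35 / 9.14 = 2.664114… → 2.664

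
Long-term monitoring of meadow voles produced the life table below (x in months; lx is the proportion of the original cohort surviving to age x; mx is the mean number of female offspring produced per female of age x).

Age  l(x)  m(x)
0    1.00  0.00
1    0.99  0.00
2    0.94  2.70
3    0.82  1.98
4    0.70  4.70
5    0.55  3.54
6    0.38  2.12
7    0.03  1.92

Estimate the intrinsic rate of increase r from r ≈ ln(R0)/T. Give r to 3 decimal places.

0.627

R0 = Σ lx·mx = 0 + 0 + 2.538 + 1.6236 + 3.29 + 1.947 + 0.8056 + 0.0576 = 10.2618
Σ x·lx·mx = 38.0786; T = 38.0786/10.2618 = 3.71071…
r ≈ ln(R0)/T = ln(10.2618)/3.71071… = 0.62749… → 0.627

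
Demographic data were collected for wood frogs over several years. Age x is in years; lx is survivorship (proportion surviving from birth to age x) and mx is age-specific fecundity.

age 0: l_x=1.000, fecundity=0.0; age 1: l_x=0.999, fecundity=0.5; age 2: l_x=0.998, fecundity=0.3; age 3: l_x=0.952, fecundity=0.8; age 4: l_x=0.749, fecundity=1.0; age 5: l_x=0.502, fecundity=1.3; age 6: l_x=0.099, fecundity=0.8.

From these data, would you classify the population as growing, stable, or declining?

growing

R0 = Σ lx·mx = 0 + 0.4995 + 0.2994 + 0.7616 + 0.749 + 0.6526 + 0.0792 = 3.0413
R0 > 1, so the population is growing.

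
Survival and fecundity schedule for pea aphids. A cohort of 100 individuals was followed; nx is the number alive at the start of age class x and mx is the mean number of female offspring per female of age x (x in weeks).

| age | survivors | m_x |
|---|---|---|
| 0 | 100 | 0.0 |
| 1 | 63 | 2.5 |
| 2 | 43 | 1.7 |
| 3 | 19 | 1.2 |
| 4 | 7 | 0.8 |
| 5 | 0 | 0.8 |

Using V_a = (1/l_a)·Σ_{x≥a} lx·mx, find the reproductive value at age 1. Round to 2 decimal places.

4.11

lx = nx/n0 = nx/100: 1, 0.63, 0.43, 0.19, 0.07, 0
lx·mx for x ≥ 1: 1.575, 0.731, 0.228, 0.056, 0 → sum = 2.59
V_1 = 2.59 / l_1 = 2.59 / 0.63 = 4.111111… → 4.11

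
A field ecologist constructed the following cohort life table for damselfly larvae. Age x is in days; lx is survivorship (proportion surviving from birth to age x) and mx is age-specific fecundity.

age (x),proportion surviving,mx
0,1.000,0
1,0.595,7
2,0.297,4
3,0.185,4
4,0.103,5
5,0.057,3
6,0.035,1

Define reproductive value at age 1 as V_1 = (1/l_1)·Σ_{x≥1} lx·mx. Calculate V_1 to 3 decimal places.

lx·mx for x ≥ 1: 4.165, 1.188, 0.74, 0.515, 0.171, 0.035 → sum = 6.814
V_1 = 6.814 / l_1 = 6.814 / 0.595 = 11.452101… → 11.452

11.452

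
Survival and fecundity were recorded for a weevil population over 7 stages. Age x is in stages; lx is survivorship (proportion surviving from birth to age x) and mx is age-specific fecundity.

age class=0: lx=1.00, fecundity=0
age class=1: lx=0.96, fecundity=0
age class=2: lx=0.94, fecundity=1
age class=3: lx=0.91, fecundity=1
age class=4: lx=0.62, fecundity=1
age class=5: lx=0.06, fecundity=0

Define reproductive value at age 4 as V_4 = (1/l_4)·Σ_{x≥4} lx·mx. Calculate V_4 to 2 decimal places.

1.00

lx·mx for x ≥ 4: 0.62, 0 → sum = 0.62
V_4 = 0.62 / l_4 = 0.62 / 0.62 = 1 → 1.00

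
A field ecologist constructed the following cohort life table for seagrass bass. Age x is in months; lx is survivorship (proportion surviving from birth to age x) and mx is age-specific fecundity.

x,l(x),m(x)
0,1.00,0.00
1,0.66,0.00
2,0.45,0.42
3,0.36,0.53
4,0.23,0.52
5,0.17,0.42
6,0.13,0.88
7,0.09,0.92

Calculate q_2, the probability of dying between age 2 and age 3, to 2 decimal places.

q_2 = (l_2 − l_3) / l_2 = (0.45 − 0.36) / 0.45
     = 0.09 / 0.45 = 0.2 → 0.20

0.20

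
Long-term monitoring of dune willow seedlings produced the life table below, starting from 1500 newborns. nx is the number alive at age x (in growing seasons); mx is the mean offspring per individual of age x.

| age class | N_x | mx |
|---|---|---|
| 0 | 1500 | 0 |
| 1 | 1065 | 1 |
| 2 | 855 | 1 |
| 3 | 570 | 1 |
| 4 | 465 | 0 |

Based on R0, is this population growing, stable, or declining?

growing

lx = nx/n0 = nx/1500: 1, 0.71, 0.57, 0.38, 0.31
R0 = Σ lx·mx = 0 + 0.71 + 0.57 + 0.38 + 0 = 1.66
R0 > 1, so the population is growing.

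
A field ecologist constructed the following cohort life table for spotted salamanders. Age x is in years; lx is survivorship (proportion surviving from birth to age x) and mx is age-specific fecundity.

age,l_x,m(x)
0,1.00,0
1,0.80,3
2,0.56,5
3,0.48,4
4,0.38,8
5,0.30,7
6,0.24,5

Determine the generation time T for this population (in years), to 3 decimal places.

3.241

lx·mx: 0, 2.4, 2.8, 1.92, 3.04, 2.1, 1.2 → R0 = 13.46
x·lx·mx: 0, 2.4, 5.6, 5.76, 12.16, 10.5, 7.2 → Σ = 43.62
T = 43.62 / 13.46 = 3.240713… → 3.241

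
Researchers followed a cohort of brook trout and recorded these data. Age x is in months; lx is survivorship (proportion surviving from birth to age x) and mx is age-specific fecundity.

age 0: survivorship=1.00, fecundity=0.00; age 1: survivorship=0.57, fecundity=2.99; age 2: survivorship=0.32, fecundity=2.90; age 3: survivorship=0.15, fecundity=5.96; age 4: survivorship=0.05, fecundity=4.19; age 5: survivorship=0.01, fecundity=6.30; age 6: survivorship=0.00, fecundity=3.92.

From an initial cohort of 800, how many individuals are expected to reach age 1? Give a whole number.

456

Expected survivors = N0 · l_1 = 800 × 0.57 = 456 → 456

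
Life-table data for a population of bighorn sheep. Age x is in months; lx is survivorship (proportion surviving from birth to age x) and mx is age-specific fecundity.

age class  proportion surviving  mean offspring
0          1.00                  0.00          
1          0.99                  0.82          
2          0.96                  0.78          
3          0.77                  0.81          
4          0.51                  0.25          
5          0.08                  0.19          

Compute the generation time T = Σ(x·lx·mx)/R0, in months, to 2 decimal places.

2.05

lx·mx: 0, 0.8118, 0.7488, 0.6237, 0.1275, 0.0152 → R0 = 2.327
x·lx·mx: 0, 0.8118, 1.4976, 1.8711, 0.51, 0.076 → Σ = 4.7665
T = 4.7665 / 2.327 = 2.048346… → 2.05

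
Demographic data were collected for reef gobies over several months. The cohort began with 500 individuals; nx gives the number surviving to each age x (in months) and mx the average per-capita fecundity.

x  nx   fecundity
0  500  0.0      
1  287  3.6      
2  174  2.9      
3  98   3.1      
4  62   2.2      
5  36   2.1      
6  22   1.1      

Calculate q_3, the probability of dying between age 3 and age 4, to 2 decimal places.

0.37

lx = nx/n0 = nx/500: 1, 0.574, 0.348, 0.196, 0.124, 0.072, 0.044
q_3 = (l_3 − l_4) / l_3 = (0.196 − 0.124) / 0.196
     = 0.072 / 0.196 = 0.367347… → 0.37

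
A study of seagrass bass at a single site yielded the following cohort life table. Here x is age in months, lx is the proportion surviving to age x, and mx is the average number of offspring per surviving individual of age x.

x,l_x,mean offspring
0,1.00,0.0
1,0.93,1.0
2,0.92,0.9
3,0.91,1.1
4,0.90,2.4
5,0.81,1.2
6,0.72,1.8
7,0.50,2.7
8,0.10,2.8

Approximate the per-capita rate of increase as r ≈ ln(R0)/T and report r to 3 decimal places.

0.498

R0 = Σ lx·mx = 0 + 0.93 + 0.828 + 1.001 + 2.16 + 0.972 + 1.296 + 1.35 + 0.28 = 8.817
Σ x·lx·mx = 38.555; T = 38.555/8.817 = 4.3728…
r ≈ ln(R0)/T = ln(8.817)/4.3728… = 0.49778… → 0.498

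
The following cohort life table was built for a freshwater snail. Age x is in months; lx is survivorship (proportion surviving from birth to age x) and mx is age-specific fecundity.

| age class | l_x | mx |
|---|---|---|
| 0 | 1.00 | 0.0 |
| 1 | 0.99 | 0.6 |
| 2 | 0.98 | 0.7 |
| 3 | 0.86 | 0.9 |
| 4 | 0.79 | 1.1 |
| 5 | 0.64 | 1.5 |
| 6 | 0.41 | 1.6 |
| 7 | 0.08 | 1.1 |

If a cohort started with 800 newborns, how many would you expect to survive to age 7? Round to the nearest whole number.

Expected survivors = N0 · l_7 = 800 × 0.08 = 64 → 64

64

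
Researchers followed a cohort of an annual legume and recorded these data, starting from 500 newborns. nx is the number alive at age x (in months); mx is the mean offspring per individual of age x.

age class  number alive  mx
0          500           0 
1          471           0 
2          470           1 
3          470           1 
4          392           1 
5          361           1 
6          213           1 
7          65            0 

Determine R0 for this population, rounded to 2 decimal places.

3.81

lx = nx/n0 = nx/500: 1, 0.942, 0.94, 0.94, 0.784, 0.722, 0.426, 0.13
lx·mx by age: 0, 0, 0.94, 0.94, 0.784, 0.722, 0.426, 0
R0 = Σ lx·mx = 3.812 → 3.81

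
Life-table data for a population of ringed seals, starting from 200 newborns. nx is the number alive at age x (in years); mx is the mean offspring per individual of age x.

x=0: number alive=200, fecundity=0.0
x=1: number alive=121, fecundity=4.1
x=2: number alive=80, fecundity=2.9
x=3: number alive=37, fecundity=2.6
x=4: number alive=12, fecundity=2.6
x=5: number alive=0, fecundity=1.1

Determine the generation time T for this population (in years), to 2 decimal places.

lx = nx/n0 = nx/200: 1, 0.605, 0.4, 0.185, 0.06, 0
lx·mx: 0, 2.4805, 1.16, 0.481, 0.156, 0 → R0 = 4.2775
x·lx·mx: 0, 2.4805, 2.32, 1.443, 0.624, 0 → Σ = 6.8675
T = 6.8675 / 4.2775 = 1.605494… → 1.61

1.61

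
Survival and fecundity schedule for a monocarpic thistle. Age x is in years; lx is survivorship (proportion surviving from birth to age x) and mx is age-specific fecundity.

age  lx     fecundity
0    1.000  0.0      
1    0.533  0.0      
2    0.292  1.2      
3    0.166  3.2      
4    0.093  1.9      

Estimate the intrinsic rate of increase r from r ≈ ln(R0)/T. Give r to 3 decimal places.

0.020

R0 = Σ lx·mx = 0 + 0 + 0.3504 + 0.5312 + 0.1767 = 1.0583
Σ x·lx·mx = 3.0012; T = 3.0012/1.0583 = 2.83587…
r ≈ ln(R0)/T = ln(1.0583)/2.83587… = 0.01998… → 0.020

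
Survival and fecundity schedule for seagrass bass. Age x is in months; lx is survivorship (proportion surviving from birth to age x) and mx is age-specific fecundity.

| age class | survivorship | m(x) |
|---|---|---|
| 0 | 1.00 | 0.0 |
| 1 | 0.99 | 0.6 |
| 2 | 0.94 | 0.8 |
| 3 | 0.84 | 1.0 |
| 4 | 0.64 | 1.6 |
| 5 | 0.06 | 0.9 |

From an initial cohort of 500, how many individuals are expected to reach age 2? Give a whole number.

Expected survivors = N0 · l_2 = 500 × 0.94 = 470 → 470

470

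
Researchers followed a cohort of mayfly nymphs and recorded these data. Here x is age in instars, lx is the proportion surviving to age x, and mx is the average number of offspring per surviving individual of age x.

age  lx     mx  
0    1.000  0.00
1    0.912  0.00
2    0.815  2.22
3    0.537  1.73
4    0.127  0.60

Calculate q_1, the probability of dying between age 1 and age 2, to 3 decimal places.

0.106

q_1 = (l_1 − l_2) / l_1 = (0.912 − 0.815) / 0.912
     = 0.097 / 0.912 = 0.10636… → 0.106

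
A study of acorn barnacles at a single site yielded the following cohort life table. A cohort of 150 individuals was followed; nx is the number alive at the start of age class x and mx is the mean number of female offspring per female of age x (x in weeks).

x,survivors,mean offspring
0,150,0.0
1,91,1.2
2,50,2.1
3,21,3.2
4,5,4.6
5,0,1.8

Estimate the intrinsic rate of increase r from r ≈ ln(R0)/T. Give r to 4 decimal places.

0.3515

lx = nx/n0 = nx/150: 1, 0.60667…, 0.33333…, 0.14, 0.03333…, 0
R0 = Σ lx·mx = 0 + 0.728… + 0.7… + 0.448 + 0.15333… + 0 = 2.029333…
Σ x·lx·mx = 4.085333…; T = 4.085333…/2.029333… = 2.01314…
r ≈ ln(R0)/T = ln(2.029333…)/2.01314… = 0.351544… → 0.3515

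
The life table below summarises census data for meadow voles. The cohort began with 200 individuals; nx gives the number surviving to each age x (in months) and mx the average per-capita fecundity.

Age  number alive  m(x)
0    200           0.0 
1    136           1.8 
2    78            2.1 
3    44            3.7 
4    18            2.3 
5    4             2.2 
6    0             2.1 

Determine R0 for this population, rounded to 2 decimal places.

lx = nx/n0 = nx/200: 1, 0.68, 0.39, 0.22, 0.09, 0.02, 0
lx·mx by age: 0, 1.224, 0.819, 0.814, 0.207, 0.044, 0
R0 = Σ lx·mx = 3.108 → 3.11

3.11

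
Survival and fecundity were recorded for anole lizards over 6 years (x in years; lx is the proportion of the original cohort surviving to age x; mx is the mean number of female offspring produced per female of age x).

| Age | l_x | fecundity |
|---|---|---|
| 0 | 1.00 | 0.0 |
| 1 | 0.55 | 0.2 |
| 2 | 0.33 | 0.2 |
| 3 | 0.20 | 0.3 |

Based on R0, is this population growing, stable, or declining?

R0 = Σ lx·mx = 0 + 0.11 + 0.066 + 0.06 = 0.236
R0 < 1, so the population is declining.

declining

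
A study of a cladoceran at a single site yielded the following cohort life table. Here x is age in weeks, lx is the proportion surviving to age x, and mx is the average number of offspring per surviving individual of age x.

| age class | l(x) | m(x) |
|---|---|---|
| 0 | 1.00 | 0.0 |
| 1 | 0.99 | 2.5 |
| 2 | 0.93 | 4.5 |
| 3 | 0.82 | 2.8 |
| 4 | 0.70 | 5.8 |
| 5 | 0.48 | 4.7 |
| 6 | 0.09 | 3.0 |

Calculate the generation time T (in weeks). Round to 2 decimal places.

lx·mx: 0, 2.475, 4.185, 2.296, 4.06, 2.256, 0.27 → R0 = 15.542
x·lx·mx: 0, 2.475, 8.37, 6.888, 16.24, 11.28, 1.62 → Σ = 46.873
T = 46.873 / 15.542 = 3.015892… → 3.02

3.02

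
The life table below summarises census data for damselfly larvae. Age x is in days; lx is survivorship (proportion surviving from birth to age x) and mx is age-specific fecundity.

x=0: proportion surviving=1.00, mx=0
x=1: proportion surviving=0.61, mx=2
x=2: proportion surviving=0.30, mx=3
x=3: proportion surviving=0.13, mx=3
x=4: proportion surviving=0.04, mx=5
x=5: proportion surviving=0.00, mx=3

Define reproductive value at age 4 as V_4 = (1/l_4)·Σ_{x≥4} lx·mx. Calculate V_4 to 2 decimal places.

lx·mx for x ≥ 4: 0.2, 0 → sum = 0.2
V_4 = 0.2 / l_4 = 0.2 / 0.04 = 5 → 5.00

5.00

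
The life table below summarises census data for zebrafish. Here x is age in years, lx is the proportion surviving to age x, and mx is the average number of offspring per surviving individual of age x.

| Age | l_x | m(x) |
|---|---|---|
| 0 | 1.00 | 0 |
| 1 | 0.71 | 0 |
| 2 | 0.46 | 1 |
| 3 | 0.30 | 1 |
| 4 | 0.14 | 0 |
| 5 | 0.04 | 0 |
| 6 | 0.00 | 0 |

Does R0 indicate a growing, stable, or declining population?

declining

R0 = Σ lx·mx = 0 + 0 + 0.46 + 0.3 + 0 + 0 + 0 = 0.76
R0 < 1, so the population is declining.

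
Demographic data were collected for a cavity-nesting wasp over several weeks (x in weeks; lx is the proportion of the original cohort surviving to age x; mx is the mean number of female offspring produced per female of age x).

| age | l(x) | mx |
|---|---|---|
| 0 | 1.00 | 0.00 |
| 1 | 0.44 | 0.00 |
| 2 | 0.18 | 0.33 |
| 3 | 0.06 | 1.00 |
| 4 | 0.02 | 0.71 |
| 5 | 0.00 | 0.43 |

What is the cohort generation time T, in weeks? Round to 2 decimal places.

lx·mx: 0, 0, 0.0594, 0.06, 0.0142, 0 → R0 = 0.1336
x·lx·mx: 0, 0, 0.1188, 0.18, 0.0568, 0 → Σ = 0.3556
T = 0.3556 / 0.1336 = 2.661677… → 2.66

2.66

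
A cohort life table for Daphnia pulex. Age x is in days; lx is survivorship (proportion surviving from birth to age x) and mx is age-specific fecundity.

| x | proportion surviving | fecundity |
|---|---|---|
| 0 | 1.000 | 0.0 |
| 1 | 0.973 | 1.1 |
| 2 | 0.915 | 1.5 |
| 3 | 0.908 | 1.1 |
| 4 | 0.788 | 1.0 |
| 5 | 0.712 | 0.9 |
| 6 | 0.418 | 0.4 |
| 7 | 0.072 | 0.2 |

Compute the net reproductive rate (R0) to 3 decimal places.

5.052

lx·mx by age: 0, 1.0703, 1.3725, 0.9988, 0.788, 0.6408, 0.1672, 0.0144
R0 = Σ lx·mx = 5.052 → 5.052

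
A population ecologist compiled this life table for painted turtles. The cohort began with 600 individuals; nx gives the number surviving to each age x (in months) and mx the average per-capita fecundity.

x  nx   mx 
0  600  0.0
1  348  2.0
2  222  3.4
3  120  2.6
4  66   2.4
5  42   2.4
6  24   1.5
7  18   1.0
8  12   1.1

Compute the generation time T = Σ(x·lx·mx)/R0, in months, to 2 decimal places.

lx = nx/n0 = nx/600: 1, 0.58, 0.37, 0.2, 0.11, 0.07, 0.04, 0.03, 0.02
lx·mx: 0, 1.16, 1.258, 0.52, 0.264, 0.168, 0.06, 0.03, 0.022 → R0 = 3.482
x·lx·mx: 0, 1.16, 2.516, 1.56, 1.056, 0.84, 0.36, 0.21, 0.176 → Σ = 7.878
T = 7.878 / 3.482 = 2.262493… → 2.26

2.26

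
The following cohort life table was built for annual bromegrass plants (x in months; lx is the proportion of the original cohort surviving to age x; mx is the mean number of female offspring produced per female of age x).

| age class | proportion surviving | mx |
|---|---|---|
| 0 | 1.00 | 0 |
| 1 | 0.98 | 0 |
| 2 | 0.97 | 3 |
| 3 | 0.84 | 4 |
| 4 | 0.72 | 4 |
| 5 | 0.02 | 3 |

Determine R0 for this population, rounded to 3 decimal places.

9.210

lx·mx by age: 0, 0, 2.91, 3.36, 2.88, 0.06
R0 = Σ lx·mx = 9.21 → 9.210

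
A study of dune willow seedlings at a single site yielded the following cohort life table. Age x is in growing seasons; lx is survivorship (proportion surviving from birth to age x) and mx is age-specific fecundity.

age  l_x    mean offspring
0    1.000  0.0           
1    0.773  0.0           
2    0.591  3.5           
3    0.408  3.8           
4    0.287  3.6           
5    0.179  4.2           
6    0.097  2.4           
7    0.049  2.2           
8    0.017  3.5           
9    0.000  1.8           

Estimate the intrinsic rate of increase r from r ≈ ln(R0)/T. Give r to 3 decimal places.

R0 = Σ lx·mx = 0 + 0 + 2.0685 + 1.5504 + 1.0332 + 0.7518 + 0.2328 + 0.1078 + 0.0595 + 0 = 5.804
Σ x·lx·mx = 19.3074; T = 19.3074/5.804 = 3.32657…
r ≈ ln(R0)/T = ln(5.804)/3.32657… = 0.52864… → 0.529

0.529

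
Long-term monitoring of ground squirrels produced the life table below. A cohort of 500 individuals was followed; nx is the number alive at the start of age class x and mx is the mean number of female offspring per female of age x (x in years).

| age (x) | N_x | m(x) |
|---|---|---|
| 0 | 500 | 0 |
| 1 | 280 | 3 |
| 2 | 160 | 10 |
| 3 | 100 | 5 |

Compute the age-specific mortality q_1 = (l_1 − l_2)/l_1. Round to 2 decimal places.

lx = nx/n0 = nx/500: 1, 0.56, 0.32, 0.2
q_1 = (l_1 − l_2) / l_1 = (0.56 − 0.32) / 0.56
     = 0.24 / 0.56 = 0.428571… → 0.43

0.43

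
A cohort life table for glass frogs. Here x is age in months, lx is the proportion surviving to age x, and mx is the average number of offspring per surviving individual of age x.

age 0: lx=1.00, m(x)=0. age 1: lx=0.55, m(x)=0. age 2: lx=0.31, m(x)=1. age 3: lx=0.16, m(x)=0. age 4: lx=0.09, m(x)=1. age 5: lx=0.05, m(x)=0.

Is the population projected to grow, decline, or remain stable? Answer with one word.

declining

R0 = Σ lx·mx = 0 + 0 + 0.31 + 0 + 0.09 + 0 = 0.4
R0 < 1, so the population is declining.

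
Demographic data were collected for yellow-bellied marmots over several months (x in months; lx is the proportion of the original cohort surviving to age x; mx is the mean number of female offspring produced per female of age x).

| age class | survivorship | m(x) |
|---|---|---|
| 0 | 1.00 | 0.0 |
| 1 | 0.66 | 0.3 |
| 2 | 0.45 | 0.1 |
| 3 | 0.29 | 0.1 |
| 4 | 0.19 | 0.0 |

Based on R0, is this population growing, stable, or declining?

declining

R0 = Σ lx·mx = 0 + 0.198 + 0.045 + 0.029 + 0 = 0.272
R0 < 1, so the population is declining.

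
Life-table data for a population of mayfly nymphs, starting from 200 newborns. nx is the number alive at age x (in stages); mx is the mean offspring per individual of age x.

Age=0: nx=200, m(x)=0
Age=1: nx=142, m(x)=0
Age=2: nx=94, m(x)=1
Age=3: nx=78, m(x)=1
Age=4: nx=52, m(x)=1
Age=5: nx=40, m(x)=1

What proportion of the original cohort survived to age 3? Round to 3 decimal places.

0.390

l_3 = n_3/n_0 = 78/200 = 0.39 → 0.390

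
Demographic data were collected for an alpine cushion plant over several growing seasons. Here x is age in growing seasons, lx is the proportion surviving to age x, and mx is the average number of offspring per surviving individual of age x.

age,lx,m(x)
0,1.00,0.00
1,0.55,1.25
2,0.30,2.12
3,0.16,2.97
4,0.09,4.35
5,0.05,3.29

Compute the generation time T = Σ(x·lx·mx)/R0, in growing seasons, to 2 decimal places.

lx·mx: 0, 0.6875, 0.636, 0.4752, 0.3915, 0.1645 → R0 = 2.3547
x·lx·mx: 0, 0.6875, 1.272, 1.4256, 1.566, 0.8225 → Σ = 5.7736
T = 5.7736 / 2.3547 = 2.451947… → 2.45

2.45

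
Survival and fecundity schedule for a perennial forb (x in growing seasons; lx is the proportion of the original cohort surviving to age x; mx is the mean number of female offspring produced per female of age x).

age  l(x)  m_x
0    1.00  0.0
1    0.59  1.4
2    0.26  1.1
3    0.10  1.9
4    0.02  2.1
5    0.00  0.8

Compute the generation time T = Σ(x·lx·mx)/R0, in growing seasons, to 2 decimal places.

lx·mx: 0, 0.826, 0.286, 0.19, 0.042, 0 → R0 = 1.344
x·lx·mx: 0, 0.826, 0.572, 0.57, 0.168, 0 → Σ = 2.136
T = 2.136 / 1.344 = 1.589286… → 1.59

1.59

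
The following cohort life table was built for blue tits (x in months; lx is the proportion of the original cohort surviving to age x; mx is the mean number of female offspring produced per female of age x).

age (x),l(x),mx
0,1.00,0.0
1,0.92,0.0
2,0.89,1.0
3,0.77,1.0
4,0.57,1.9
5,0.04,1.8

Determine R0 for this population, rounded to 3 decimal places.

2.815

lx·mx by age: 0, 0, 0.89, 0.77, 1.083, 0.072
R0 = Σ lx·mx = 2.815 → 2.815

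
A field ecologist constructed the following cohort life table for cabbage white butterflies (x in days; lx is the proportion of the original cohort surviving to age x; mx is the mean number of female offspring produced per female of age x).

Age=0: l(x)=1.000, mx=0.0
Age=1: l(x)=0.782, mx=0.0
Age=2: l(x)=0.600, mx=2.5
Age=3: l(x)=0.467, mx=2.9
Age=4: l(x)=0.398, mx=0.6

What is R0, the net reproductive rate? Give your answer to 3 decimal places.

3.093

lx·mx by age: 0, 0, 1.5, 1.3543, 0.2388
R0 = Σ lx·mx = 3.0931 → 3.093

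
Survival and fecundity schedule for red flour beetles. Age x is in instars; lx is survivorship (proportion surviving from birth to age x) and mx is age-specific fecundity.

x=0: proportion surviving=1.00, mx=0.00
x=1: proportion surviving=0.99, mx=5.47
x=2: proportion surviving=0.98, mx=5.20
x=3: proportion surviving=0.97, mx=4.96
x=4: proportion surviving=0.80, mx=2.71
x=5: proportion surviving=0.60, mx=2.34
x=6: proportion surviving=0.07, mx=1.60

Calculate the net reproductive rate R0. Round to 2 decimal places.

19.01

lx·mx by age: 0, 5.4153, 5.096, 4.8112, 2.168, 1.404, 0.112
R0 = Σ lx·mx = 19.0065 → 19.01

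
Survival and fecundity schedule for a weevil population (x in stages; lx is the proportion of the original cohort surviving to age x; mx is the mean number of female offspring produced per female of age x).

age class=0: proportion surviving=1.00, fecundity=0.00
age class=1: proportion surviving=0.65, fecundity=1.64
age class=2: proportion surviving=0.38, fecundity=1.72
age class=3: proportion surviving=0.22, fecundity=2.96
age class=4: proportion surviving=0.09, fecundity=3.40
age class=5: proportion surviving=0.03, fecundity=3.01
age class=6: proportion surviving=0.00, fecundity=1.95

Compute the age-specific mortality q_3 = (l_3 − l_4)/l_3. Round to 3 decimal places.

0.591

q_3 = (l_3 − l_4) / l_3 = (0.22 − 0.09) / 0.22
     = 0.13 / 0.22 = 0.590909… → 0.591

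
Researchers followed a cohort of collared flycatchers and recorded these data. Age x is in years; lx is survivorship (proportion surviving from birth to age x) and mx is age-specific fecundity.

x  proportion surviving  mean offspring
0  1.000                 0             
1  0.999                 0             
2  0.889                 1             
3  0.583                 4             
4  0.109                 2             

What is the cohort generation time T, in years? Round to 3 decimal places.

2.805

lx·mx: 0, 0, 0.889, 2.332, 0.218 → R0 = 3.439
x·lx·mx: 0, 0, 1.778, 6.996, 0.872 → Σ = 9.646
T = 9.646 / 3.439 = 2.804885… → 2.805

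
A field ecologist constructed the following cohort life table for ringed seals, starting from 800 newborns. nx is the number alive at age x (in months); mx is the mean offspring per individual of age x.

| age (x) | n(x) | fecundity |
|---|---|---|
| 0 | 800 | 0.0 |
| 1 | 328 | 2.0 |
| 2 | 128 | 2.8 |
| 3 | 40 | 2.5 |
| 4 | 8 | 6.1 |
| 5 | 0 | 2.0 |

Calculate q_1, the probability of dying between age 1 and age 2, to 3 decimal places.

0.610

lx = nx/n0 = nx/800: 1, 0.41, 0.16, 0.05, 0.01, 0
q_1 = (l_1 − l_2) / l_1 = (0.41 − 0.16) / 0.41
     = 0.25 / 0.41 = 0.609756… → 0.610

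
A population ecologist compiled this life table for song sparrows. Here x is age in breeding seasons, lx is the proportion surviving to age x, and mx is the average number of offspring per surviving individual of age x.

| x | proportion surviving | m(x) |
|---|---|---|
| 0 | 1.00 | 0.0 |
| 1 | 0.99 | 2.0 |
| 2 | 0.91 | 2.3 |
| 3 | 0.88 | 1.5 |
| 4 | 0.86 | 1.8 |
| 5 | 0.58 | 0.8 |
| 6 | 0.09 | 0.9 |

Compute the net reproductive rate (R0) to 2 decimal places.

lx·mx by age: 0, 1.98, 2.093, 1.32, 1.548, 0.464, 0.081
R0 = Σ lx·mx = 7.486 → 7.49

7.49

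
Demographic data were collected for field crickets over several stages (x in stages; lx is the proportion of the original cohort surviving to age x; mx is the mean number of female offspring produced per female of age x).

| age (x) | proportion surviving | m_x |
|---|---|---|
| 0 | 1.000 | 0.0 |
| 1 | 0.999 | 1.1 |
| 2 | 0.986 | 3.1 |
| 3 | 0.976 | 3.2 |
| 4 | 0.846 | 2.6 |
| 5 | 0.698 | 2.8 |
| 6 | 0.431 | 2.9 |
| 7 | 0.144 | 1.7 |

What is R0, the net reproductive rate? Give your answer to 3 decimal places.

12.927

lx·mx by age: 0, 1.0989, 3.0566, 3.1232, 2.1996, 1.9544, 1.2499, 0.2448
R0 = Σ lx·mx = 12.9274 → 12.927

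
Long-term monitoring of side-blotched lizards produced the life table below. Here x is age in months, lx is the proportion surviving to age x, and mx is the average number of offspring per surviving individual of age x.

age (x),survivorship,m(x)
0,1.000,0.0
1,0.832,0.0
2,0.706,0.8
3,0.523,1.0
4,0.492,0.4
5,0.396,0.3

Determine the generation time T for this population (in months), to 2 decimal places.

2.91

lx·mx: 0, 0, 0.5648, 0.523, 0.1968, 0.1188 → R0 = 1.4034
x·lx·mx: 0, 0, 1.1296, 1.569, 0.7872, 0.594 → Σ = 4.0798
T = 4.0798 / 1.4034 = 2.907083… → 2.91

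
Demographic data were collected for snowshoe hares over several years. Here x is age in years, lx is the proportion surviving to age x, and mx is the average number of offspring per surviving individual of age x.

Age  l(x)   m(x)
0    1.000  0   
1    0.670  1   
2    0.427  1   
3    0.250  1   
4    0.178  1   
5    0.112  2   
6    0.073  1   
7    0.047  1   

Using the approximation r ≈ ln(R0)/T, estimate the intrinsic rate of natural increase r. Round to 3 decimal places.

0.240

R0 = Σ lx·mx = 0 + 0.67 + 0.427 + 0.25 + 0.178 + 0.224 + 0.073 + 0.047 = 1.869
Σ x·lx·mx = 4.873; T = 4.873/1.869 = 2.60728…
r ≈ ln(R0)/T = ln(1.869)/2.60728… = 0.23987… → 0.240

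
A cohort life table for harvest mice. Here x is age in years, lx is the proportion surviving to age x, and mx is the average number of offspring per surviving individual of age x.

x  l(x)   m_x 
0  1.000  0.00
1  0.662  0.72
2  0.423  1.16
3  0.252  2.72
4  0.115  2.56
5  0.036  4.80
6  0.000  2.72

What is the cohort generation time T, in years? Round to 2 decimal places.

2.62

lx·mx: 0, 0.47664, 0.49068, 0.68544, 0.2944, 0.1728, 0 → R0 = 2.11996
x·lx·mx: 0, 0.47664, 0.98136, 2.05632, 1.1776, 0.864, 0 → Σ = 5.55592
T = 5.55592 / 2.11996 = 2.620766… → 2.62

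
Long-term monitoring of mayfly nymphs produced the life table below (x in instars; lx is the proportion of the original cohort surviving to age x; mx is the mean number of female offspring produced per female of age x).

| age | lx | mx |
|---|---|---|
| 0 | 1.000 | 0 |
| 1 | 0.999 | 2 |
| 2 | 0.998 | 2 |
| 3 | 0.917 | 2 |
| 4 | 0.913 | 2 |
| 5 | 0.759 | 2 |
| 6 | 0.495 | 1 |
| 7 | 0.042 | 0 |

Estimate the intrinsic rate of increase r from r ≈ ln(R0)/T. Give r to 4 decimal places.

0.7471

R0 = Σ lx·mx = 0 + 1.998 + 1.996 + 1.834 + 1.826 + 1.518 + 0.495 + 0 = 9.667
Σ x·lx·mx = 29.356; T = 29.356/9.667 = 3.03672…
r ≈ ln(R0)/T = ln(9.667)/3.03672… = 0.747094… → 0.7471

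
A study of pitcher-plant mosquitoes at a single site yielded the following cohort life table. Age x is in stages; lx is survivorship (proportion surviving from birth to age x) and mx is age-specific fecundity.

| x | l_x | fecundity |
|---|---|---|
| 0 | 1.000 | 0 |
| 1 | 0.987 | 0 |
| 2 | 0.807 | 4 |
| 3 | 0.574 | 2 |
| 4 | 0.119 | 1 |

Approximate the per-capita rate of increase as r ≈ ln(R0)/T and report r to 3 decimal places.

R0 = Σ lx·mx = 0 + 0 + 3.228 + 1.148 + 0.119 = 4.495
Σ x·lx·mx = 10.376; T = 10.376/4.495 = 2.30834…
r ≈ ln(R0)/T = ln(4.495)/2.30834… = 0.6511… → 0.651

0.651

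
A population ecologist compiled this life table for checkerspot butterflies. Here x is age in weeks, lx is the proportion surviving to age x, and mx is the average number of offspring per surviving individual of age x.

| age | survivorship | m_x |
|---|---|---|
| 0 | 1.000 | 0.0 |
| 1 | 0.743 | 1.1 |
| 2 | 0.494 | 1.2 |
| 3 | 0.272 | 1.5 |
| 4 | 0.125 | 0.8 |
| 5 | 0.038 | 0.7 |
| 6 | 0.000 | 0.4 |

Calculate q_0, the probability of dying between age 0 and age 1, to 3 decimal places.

q_0 = (l_0 − l_1) / l_0 = (1 − 0.743) / 1
     = 0.257 / 1 = 0.257 → 0.257

0.257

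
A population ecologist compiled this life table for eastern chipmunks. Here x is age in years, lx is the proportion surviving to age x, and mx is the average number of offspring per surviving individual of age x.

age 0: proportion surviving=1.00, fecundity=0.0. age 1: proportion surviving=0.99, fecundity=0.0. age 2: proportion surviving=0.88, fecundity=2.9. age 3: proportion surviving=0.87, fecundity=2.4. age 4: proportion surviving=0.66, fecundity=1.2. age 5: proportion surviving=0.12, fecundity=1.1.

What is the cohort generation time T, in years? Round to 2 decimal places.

2.73

lx·mx: 0, 0, 2.552, 2.088, 0.792, 0.132 → R0 = 5.564
x·lx·mx: 0, 0, 5.104, 6.264, 3.168, 0.66 → Σ = 15.196
T = 15.196 / 5.564 = 2.731129… → 2.73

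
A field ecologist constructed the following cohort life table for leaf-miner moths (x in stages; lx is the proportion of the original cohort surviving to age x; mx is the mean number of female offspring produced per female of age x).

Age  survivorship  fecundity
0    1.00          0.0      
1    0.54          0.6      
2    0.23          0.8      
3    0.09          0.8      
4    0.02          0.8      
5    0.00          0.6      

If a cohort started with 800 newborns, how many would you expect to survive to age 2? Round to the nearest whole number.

184

Expected survivors = N0 · l_2 = 800 × 0.23 = 184 → 184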